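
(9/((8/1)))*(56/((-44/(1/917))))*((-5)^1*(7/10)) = 63/11528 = 0.01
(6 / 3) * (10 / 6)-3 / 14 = 131 / 42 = 3.12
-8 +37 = 29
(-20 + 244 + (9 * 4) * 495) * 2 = 36088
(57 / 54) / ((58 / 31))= 589 / 1044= 0.56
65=65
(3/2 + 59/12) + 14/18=259/36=7.19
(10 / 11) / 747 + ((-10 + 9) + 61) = 493030 / 8217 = 60.00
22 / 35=0.63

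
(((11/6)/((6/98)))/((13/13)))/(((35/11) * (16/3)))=847/480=1.76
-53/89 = -0.60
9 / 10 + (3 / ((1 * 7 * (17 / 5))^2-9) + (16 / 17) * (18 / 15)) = 482067 / 236912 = 2.03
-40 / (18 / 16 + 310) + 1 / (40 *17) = -215111 / 1692520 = -0.13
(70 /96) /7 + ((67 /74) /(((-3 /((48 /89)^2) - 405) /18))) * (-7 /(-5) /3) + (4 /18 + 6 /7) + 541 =32247904445377 /59479847280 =542.17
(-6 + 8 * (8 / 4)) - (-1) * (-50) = -40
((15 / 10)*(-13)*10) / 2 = -195 / 2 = -97.50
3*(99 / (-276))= -99 / 92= -1.08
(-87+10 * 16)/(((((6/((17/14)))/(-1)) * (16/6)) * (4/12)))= -3723/224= -16.62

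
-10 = -10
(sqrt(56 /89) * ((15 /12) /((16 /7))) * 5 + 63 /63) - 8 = -7 + 175 * sqrt(1246) /2848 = -4.83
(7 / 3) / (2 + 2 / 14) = 49 / 45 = 1.09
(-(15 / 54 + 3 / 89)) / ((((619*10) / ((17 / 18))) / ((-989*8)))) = 8389687 / 22311855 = 0.38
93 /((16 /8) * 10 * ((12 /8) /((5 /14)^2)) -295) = -465 /299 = -1.56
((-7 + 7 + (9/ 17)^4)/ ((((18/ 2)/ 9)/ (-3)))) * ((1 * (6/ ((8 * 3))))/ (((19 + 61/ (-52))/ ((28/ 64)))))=-199017/ 137642608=-0.00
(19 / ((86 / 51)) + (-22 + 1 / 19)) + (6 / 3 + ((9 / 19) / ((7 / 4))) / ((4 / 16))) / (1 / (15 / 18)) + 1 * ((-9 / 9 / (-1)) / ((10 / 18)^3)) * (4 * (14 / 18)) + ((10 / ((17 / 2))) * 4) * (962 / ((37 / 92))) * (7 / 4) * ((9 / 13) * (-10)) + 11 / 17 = -9943418439791 / 72917250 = -136365.79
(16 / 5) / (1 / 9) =28.80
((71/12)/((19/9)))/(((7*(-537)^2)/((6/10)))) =71/85229060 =0.00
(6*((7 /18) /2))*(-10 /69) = -35 /207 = -0.17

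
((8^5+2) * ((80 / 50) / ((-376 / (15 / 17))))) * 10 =-983100 / 799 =-1230.41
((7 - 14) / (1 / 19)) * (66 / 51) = -2926 / 17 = -172.12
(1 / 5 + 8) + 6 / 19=809 / 95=8.52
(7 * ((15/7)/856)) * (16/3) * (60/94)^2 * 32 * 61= 17568000/236363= 74.33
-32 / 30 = -16 / 15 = -1.07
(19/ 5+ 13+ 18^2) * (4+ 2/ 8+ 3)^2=179133/ 10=17913.30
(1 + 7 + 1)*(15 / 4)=135 / 4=33.75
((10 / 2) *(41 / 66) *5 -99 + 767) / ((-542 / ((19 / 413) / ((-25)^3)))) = 857147 / 230841187500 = 0.00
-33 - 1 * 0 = -33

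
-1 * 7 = -7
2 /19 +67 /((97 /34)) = 43476 /1843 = 23.59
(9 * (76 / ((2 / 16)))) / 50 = 109.44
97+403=500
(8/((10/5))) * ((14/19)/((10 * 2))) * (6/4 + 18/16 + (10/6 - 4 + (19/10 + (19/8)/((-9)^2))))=12593/38475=0.33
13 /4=3.25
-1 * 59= -59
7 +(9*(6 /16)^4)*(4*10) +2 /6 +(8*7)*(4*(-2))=-665929 /1536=-433.55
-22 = -22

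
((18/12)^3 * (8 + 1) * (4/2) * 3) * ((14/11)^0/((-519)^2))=81/119716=0.00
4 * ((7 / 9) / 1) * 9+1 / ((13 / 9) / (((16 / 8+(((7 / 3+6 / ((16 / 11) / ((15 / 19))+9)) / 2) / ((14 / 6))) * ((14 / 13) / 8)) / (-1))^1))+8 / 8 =66654667 / 2418728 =27.56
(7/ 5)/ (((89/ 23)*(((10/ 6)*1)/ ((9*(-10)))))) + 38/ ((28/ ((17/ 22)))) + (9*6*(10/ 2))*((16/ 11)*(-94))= -36934.85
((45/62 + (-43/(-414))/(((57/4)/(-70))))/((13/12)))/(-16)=-157715/12679992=-0.01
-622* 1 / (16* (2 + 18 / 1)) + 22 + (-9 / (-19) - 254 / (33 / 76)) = -56624597 / 100320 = -564.44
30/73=0.41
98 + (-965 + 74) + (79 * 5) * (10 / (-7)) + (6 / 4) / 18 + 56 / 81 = -1356.51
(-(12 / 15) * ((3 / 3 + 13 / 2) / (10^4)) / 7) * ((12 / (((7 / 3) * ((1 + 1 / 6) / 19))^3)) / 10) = -90003798 / 2573571875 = -0.03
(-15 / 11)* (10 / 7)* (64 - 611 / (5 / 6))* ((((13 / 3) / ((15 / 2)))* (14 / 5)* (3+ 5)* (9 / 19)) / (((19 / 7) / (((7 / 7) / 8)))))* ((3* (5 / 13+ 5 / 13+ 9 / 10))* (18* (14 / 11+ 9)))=340803.92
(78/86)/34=39/1462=0.03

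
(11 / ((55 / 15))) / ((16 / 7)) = 21 / 16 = 1.31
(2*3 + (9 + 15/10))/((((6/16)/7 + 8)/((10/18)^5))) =87500/807003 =0.11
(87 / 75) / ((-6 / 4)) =-58 / 75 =-0.77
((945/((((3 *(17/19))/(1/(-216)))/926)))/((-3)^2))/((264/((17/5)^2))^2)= -302537627/940896000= -0.32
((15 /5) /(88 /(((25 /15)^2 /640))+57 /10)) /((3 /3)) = 10 /67603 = 0.00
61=61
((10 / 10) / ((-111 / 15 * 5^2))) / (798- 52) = -1 / 138010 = -0.00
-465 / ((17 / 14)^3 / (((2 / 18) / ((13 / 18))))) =-2551920 / 63869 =-39.96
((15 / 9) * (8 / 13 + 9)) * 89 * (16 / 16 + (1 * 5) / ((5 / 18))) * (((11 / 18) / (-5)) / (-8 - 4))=2325125 / 8424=276.01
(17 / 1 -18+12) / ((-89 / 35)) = -385 / 89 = -4.33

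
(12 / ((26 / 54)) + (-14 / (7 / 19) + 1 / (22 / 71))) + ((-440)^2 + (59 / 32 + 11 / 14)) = 6201163923 / 32032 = 193592.78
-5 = -5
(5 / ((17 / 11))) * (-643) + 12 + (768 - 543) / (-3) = -36436 / 17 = -2143.29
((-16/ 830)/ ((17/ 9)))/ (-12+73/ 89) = 6408/ 7019725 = 0.00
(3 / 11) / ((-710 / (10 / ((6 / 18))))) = -9 / 781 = -0.01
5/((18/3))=5/6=0.83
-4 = -4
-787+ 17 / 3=-2344 / 3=-781.33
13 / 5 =2.60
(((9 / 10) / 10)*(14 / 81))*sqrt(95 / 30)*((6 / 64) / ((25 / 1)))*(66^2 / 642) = 0.00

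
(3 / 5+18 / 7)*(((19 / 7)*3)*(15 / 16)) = 18981 / 784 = 24.21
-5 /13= -0.38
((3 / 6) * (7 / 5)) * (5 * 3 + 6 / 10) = 273 / 25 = 10.92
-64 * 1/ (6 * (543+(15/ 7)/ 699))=-26096/ 1328457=-0.02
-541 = -541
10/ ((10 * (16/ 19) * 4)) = 19/ 64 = 0.30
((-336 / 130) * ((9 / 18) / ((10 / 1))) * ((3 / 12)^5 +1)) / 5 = -861 / 33280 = -0.03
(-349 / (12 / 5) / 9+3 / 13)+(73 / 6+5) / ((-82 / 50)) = -1519351 / 57564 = -26.39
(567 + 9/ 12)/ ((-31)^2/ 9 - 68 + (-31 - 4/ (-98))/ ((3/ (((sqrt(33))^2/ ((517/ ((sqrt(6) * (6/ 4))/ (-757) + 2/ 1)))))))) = 20943718929022795353/ 1381874706511404190 - 1459482211474371 * sqrt(6)/ 2763749413022808380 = 15.15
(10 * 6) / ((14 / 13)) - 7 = 341 / 7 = 48.71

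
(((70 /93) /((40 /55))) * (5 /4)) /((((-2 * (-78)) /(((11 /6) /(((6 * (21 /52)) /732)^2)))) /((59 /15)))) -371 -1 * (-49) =1624797943 /316386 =5135.49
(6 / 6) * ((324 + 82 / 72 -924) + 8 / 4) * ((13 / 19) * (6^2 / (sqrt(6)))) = -279331 * sqrt(6) / 114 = -6001.92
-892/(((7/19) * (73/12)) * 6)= -33896/511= -66.33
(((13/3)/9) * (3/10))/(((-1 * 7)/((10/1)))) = -0.21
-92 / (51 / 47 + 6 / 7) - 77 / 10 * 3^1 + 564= 3153671 / 6390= 493.53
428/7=61.14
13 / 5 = 2.60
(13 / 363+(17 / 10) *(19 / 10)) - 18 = -534851 / 36300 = -14.73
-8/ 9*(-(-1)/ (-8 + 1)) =8/ 63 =0.13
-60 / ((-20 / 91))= 273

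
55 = 55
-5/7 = -0.71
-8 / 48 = -0.17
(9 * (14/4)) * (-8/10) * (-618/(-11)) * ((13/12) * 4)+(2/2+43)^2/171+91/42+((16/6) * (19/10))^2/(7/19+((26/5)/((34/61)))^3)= -6121.53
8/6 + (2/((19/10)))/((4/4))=136/57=2.39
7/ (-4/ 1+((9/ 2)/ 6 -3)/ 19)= -532/ 313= -1.70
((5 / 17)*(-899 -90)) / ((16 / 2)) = -4945 / 136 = -36.36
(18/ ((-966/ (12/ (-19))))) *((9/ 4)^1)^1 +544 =1664177/ 3059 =544.03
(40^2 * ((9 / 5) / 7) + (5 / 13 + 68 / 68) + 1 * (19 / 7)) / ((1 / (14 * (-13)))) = -75626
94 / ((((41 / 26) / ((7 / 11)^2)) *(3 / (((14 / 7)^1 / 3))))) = 239512 / 44649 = 5.36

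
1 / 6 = 0.17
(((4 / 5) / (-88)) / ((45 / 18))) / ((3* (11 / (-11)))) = 1 / 825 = 0.00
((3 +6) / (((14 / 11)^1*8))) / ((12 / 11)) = 363 / 448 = 0.81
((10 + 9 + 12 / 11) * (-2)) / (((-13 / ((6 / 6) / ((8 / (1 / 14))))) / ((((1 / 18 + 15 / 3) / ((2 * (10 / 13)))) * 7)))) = 20111 / 31680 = 0.63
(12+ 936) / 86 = 474 / 43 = 11.02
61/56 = 1.09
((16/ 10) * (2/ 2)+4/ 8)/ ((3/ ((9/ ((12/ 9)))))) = 189/ 40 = 4.72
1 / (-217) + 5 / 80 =201 / 3472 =0.06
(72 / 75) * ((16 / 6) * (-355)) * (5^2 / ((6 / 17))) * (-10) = 1931200 / 3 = 643733.33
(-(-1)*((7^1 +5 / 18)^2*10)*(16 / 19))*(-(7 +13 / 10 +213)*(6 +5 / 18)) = -8582868218 / 13851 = -619656.94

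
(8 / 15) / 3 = 8 / 45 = 0.18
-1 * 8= -8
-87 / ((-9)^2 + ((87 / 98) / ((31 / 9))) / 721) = -63521542 / 59141007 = -1.07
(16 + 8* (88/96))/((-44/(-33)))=35/2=17.50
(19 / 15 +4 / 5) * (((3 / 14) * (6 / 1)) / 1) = 93 / 35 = 2.66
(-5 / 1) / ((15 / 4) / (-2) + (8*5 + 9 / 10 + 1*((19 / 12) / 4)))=-1200 / 9461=-0.13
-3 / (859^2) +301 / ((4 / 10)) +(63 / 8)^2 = 38464998457 / 47224384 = 814.52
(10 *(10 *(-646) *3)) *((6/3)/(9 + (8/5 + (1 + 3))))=-1938000/73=-26547.95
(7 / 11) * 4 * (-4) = -112 / 11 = -10.18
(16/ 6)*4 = 32/ 3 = 10.67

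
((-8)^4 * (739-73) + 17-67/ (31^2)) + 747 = 2622280633/ 961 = 2728699.93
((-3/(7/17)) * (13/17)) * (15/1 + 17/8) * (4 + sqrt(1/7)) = -5343/14- 5343 * sqrt(7)/392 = -417.70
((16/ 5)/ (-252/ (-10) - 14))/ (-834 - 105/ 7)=-2/ 5943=-0.00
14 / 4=7 / 2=3.50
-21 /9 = -7 /3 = -2.33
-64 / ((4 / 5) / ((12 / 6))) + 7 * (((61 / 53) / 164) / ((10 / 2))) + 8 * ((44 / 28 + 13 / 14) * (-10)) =-15645173 / 43460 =-359.99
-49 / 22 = -2.23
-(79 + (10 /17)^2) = -22931 /289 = -79.35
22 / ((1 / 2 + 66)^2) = 88 / 17689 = 0.00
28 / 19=1.47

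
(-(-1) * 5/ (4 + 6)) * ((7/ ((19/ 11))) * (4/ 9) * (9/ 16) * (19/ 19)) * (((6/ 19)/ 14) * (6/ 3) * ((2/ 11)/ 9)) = 1/ 2166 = 0.00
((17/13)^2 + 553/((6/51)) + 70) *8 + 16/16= 6452197/169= 38178.68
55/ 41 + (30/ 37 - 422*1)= -419.85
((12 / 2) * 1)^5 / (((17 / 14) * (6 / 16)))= 290304 / 17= 17076.71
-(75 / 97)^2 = -5625 / 9409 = -0.60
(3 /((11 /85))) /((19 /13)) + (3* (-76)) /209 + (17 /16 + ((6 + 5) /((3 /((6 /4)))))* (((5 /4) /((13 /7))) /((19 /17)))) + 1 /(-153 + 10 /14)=2623967 /137104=19.14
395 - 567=-172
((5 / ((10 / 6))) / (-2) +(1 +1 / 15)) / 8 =-13 / 240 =-0.05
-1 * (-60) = 60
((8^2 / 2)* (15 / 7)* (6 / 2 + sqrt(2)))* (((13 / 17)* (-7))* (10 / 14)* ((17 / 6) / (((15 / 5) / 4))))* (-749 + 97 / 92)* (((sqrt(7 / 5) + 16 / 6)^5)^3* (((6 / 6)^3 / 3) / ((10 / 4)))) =9541792* (sqrt(2) + 3)* (3* sqrt(35) + 40)^15 / 42300549810791015625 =263765804318946.58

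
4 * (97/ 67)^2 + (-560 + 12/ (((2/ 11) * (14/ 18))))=-14666962/ 31423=-466.76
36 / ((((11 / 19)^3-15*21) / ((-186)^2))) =-4271291352 / 1079627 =-3956.27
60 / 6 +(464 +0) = 474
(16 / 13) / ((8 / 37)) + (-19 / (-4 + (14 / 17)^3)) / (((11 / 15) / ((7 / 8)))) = 79174517 / 6447584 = 12.28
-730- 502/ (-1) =-228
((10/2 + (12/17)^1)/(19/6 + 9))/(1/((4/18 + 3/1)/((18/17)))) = 2813/1971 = 1.43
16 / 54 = 8 / 27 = 0.30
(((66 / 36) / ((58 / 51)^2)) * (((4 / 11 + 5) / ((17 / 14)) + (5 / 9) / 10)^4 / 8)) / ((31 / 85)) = 256857968708253125 / 1321093044919296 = 194.43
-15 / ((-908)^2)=-0.00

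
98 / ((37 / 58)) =5684 / 37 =153.62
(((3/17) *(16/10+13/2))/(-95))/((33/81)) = -6561/177650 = -0.04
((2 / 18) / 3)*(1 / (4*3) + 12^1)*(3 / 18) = 0.07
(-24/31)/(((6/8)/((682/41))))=-704/41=-17.17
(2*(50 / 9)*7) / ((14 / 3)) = 50 / 3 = 16.67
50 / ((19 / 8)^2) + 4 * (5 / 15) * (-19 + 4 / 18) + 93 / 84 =-4111651 / 272916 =-15.07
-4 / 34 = -2 / 17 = -0.12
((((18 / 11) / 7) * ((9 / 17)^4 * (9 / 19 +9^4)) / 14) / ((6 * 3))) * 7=408973374 / 122191223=3.35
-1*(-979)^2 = -958441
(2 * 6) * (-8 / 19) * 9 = -864 / 19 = -45.47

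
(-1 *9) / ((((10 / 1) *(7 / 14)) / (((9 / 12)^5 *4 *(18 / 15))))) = -6561 / 3200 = -2.05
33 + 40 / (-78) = 1267 / 39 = 32.49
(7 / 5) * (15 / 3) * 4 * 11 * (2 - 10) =-2464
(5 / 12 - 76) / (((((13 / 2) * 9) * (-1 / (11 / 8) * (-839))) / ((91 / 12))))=-69839 / 4349376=-0.02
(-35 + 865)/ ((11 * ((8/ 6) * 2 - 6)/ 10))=-226.36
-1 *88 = -88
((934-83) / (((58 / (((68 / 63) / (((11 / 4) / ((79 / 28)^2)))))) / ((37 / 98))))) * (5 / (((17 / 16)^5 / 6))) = 515140136468480 / 1343376736779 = 383.47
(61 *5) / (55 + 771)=305 / 826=0.37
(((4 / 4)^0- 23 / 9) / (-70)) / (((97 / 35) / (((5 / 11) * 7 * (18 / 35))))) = 14 / 1067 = 0.01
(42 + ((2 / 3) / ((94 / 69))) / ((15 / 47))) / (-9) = -653 / 135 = -4.84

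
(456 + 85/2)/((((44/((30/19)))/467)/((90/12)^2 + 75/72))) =478617.39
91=91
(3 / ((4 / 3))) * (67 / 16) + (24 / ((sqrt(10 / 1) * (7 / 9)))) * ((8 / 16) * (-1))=4.54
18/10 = 9/5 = 1.80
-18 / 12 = -3 / 2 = -1.50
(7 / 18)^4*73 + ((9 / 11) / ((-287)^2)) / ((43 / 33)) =620796489043 / 371811030192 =1.67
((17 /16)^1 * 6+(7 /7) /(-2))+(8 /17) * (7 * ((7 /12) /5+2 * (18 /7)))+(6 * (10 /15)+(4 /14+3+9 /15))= 443911 /14280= 31.09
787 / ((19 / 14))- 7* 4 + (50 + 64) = 12652 / 19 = 665.89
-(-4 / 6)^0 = -1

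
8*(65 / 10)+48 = 100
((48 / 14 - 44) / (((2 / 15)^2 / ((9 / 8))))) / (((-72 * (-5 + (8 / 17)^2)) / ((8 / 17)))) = -271575 / 77336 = -3.51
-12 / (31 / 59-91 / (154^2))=-2398704 / 104261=-23.01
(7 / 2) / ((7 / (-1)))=-1 / 2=-0.50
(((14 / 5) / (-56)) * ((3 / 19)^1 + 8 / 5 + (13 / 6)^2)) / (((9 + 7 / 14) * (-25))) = 22067 / 16245000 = 0.00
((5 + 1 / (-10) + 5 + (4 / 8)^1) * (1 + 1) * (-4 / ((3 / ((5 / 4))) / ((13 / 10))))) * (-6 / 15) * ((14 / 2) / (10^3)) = 0.13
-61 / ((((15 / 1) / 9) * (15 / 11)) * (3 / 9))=-2013 / 25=-80.52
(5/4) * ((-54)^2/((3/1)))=1215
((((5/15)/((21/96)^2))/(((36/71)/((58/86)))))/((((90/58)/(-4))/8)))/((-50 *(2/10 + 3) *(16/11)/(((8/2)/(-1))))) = -3.28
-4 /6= -2 /3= -0.67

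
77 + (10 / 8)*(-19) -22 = 125 / 4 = 31.25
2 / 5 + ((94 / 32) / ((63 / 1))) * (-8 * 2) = -0.35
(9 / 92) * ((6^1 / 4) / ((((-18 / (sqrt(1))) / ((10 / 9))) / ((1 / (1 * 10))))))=-1 / 1104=-0.00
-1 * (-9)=9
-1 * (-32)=32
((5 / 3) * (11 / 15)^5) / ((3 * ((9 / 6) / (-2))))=-644204 / 4100625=-0.16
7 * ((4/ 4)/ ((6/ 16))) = 56/ 3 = 18.67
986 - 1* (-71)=1057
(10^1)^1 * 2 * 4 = 80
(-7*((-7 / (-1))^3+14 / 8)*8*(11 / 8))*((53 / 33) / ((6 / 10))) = -71056.81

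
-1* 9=-9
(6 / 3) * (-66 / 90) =-22 / 15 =-1.47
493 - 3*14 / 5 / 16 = 19699 / 40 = 492.48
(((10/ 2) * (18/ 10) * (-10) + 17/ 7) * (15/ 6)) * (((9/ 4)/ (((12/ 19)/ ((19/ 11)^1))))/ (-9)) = 1106465/ 7392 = 149.68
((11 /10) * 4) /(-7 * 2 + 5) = -22 /45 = -0.49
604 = 604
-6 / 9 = -2 / 3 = -0.67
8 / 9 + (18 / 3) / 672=905 / 1008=0.90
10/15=2/3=0.67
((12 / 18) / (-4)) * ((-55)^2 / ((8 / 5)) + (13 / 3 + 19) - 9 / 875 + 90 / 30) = -40255909 / 126000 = -319.49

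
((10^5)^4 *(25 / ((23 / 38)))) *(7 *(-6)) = -3990000000000000000000000 / 23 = -173478260869565217391304.30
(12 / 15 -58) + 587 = 2649 / 5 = 529.80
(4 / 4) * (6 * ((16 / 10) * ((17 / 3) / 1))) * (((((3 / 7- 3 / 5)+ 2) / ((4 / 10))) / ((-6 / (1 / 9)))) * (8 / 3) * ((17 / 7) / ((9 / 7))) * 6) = -139.18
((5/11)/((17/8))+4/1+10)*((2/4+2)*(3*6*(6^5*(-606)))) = -563632940160/187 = -3014079893.90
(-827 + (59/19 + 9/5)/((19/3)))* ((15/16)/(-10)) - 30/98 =218360139/2830240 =77.15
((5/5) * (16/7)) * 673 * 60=646080/7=92297.14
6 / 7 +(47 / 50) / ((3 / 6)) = 479 / 175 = 2.74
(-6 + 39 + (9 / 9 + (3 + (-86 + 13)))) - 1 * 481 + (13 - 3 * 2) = -510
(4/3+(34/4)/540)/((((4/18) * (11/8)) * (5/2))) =1457/825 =1.77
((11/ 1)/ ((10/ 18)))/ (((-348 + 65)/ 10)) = -198/ 283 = -0.70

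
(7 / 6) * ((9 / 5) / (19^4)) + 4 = 5212861 / 1303210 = 4.00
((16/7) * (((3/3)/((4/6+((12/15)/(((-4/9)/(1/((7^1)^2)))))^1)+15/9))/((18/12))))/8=35/422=0.08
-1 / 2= -0.50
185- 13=172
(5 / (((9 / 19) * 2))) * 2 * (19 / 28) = 1805 / 252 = 7.16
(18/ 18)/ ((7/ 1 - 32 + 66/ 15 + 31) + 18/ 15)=5/ 58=0.09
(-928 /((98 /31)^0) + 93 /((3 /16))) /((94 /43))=-9288 /47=-197.62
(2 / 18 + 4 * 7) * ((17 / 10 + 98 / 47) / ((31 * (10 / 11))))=1650319 / 437100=3.78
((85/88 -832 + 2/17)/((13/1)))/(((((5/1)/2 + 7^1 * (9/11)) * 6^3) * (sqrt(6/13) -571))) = 0.00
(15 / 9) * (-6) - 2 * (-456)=902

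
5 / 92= 0.05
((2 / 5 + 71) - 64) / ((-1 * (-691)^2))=-0.00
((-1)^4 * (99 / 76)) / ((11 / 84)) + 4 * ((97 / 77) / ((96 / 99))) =16113 / 1064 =15.14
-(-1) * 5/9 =5/9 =0.56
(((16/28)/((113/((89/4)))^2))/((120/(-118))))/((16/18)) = -1402017/57205120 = -0.02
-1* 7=-7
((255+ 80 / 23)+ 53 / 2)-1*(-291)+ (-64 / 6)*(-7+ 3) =85373 / 138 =618.64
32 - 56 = -24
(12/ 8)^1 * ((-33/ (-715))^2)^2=243/ 35701250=0.00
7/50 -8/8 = -43/50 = -0.86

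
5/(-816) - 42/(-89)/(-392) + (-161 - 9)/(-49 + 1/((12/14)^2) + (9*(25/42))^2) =15232487677/1698457488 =8.97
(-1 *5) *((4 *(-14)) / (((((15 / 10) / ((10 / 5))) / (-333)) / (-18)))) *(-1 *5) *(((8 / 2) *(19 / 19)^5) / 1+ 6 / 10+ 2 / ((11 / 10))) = -789929280 / 11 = -71811752.73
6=6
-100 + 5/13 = -1295/13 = -99.62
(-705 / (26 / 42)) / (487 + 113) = -987 / 520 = -1.90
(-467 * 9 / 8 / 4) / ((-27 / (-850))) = -198475 / 48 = -4134.90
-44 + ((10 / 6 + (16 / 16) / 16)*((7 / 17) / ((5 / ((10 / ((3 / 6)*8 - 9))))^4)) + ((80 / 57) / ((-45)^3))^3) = -838202260331619940157 / 19057946320772015625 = -43.98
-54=-54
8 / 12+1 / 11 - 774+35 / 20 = -101837 / 132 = -771.49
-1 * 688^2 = -473344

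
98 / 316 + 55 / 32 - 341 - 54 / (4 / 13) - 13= -1333447 / 2528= -527.47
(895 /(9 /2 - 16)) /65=-1.20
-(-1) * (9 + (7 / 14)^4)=145 / 16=9.06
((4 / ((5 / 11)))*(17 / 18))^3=52313624 / 91125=574.09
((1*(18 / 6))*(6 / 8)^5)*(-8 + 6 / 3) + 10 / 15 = -5537 / 1536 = -3.60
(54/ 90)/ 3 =1/ 5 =0.20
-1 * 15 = -15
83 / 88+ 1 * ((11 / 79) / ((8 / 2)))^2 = 1037337 / 1098416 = 0.94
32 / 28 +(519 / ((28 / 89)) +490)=59943 / 28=2140.82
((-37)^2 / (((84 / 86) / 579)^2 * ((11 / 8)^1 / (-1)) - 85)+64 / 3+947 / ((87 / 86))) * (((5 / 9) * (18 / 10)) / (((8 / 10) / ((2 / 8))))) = 399536167559865 / 1358183530244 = 294.17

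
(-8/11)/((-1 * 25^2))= 8/6875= 0.00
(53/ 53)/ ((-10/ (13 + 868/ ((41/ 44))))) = -7745/ 82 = -94.45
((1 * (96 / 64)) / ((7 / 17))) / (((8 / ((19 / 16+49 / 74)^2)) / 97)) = 5931576675 / 39251968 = 151.12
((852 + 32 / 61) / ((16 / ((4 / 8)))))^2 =169026001 / 238144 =709.76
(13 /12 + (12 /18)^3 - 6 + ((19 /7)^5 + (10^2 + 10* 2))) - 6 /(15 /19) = 2315277667 /9075780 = 255.11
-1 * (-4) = 4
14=14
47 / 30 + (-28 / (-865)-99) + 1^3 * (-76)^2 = 29471929 / 5190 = 5678.60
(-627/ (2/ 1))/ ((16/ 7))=-4389/ 32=-137.16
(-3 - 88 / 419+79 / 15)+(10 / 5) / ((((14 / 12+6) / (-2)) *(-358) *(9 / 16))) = 99625502 / 48375645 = 2.06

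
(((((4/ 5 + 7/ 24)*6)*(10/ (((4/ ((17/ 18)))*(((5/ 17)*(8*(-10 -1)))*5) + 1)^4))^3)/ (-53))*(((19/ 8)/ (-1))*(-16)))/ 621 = -84488774290206903065768174751416900/ 8033642381515563766730907836788300834020793733204822168616864537873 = -0.00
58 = 58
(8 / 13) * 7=56 / 13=4.31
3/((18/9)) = 3/2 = 1.50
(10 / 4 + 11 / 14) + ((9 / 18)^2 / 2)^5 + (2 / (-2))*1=524295 / 229376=2.29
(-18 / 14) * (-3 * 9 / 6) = 81 / 14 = 5.79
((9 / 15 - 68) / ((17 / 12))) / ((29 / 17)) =-4044 / 145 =-27.89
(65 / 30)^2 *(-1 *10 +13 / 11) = -16393 / 396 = -41.40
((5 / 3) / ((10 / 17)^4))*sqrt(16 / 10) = 83521*sqrt(10) / 15000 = 17.61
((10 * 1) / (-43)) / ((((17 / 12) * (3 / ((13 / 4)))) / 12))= -2.13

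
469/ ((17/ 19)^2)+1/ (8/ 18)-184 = 467133/ 1156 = 404.09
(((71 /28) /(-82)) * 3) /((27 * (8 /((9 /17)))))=-71 /312256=-0.00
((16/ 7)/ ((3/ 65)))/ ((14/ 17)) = 8840/ 147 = 60.14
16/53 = 0.30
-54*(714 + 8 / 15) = -192924 / 5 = -38584.80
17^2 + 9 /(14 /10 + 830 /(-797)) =314.10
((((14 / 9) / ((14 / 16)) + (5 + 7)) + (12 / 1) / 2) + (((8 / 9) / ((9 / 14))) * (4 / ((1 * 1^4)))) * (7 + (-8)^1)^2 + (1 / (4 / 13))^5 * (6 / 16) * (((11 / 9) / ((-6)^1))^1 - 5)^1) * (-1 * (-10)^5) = -2829414990625 / 41472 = -68224705.60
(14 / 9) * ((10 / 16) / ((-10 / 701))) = -4907 / 72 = -68.15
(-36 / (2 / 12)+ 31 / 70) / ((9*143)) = -15089 / 90090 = -0.17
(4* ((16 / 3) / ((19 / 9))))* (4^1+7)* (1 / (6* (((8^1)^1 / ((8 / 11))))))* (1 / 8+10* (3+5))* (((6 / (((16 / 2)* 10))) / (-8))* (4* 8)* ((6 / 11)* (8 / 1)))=-184608 / 1045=-176.66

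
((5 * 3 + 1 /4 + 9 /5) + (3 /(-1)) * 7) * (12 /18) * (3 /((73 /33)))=-2607 /730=-3.57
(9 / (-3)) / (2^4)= -3 / 16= -0.19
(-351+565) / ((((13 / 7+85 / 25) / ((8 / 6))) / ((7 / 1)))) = 26215 / 69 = 379.93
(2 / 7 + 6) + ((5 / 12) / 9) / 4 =19043 / 3024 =6.30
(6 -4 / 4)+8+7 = 20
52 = 52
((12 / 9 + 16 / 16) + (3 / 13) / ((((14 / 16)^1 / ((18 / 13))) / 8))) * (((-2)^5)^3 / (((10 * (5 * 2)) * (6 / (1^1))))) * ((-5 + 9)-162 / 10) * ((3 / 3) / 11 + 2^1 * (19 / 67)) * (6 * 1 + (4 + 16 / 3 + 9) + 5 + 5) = 46553709359104 / 588512925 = 79103.97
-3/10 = -0.30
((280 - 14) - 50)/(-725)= -216/725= -0.30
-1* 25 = -25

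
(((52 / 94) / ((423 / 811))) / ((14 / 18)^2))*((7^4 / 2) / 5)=4649463 / 11045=420.96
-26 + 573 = 547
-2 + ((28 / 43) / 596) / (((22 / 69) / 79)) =-243751 / 140954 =-1.73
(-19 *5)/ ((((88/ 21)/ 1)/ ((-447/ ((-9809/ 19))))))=-19.63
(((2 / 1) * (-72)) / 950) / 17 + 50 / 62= 199643 / 250325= 0.80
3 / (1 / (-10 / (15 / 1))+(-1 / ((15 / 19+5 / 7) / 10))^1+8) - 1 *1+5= -16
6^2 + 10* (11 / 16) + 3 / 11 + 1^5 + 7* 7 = 8197 / 88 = 93.15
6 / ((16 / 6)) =9 / 4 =2.25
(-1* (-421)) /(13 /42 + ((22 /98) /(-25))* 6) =3094350 /1879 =1646.81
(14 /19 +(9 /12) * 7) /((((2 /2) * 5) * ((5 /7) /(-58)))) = -18473 /190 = -97.23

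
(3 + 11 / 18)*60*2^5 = 20800 / 3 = 6933.33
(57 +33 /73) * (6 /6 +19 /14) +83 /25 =1772438 /12775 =138.74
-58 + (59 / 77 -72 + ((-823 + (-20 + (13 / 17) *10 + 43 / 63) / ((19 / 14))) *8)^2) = 28799680213795769 / 650699973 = 44259538.05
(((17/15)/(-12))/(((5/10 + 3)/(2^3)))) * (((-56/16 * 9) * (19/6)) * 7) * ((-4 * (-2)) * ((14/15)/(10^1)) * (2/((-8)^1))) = -31654/1125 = -28.14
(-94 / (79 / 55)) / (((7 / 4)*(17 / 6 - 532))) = 24816 / 351155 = 0.07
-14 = -14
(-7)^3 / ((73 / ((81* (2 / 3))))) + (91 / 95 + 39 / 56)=-97894567 / 388360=-252.07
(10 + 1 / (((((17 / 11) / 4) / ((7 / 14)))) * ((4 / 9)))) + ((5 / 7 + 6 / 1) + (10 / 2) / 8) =19279 / 952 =20.25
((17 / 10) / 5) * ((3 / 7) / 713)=51 / 249550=0.00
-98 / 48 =-49 / 24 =-2.04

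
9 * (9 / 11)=81 / 11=7.36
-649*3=-1947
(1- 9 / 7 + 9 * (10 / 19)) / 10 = 296 / 665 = 0.45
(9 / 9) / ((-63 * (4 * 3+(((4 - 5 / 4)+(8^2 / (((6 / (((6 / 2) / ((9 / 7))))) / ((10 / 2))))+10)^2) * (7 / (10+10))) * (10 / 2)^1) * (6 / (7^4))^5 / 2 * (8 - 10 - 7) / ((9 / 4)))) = 11398895185373143 / 4429791612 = 2573235.08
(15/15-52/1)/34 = -3/2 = -1.50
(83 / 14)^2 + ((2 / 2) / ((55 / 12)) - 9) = 284227 / 10780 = 26.37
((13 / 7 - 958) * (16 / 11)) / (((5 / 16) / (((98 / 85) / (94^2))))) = -5996928 / 10327075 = -0.58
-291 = -291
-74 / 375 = -0.20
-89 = -89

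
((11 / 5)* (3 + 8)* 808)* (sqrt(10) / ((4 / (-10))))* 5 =-244420* sqrt(10) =-772923.91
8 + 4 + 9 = 21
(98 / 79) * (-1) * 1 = -1.24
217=217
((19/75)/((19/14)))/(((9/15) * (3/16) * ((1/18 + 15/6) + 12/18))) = 224/435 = 0.51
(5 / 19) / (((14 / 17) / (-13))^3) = -53969305 / 52136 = -1035.16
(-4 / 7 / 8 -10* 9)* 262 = -165191 / 7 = -23598.71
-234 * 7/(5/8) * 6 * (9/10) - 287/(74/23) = -26346817/1850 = -14241.52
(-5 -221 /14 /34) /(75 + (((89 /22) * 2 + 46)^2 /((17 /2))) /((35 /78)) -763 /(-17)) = -314721 /51087064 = -0.01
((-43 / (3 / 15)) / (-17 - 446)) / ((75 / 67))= 2881 / 6945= 0.41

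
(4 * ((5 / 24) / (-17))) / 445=-1 / 9078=-0.00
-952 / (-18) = 476 / 9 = 52.89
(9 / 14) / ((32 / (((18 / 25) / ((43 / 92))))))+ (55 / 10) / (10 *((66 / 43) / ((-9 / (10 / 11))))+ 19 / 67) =-2841299313 / 659129800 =-4.31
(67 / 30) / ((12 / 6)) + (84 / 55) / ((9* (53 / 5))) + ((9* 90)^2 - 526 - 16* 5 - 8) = 7642979967 / 11660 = 655487.13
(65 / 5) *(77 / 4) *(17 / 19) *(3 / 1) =51051 / 76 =671.72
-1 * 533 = -533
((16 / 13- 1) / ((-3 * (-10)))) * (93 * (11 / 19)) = 1023 / 2470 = 0.41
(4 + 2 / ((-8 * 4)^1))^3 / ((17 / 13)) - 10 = 36.68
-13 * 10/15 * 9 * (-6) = 468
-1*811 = -811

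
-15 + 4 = -11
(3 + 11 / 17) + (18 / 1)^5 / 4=8030726 / 17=472395.65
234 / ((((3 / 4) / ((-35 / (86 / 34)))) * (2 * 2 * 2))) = -23205 / 43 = -539.65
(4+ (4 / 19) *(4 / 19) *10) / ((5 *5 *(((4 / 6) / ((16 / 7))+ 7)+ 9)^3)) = 22173696 / 539482650775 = 0.00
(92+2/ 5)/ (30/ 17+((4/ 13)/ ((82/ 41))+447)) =14586/ 70865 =0.21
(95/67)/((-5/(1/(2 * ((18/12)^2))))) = -38/603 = -0.06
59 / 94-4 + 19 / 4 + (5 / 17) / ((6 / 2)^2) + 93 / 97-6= -10130597 / 2790108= -3.63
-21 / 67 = -0.31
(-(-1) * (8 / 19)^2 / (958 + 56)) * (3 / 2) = 16 / 61009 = 0.00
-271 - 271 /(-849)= -229808 /849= -270.68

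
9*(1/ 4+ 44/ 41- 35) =-49707/ 164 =-303.09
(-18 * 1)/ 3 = -6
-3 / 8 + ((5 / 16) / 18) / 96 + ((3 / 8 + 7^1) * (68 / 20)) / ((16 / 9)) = 1898017 / 138240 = 13.73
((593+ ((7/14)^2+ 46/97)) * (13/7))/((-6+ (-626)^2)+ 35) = 598949/212882796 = 0.00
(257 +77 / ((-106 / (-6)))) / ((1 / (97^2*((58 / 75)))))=7559341144 / 3975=1901721.04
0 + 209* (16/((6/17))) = 28424/3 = 9474.67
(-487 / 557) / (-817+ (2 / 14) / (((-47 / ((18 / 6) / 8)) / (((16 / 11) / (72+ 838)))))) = 801916115 / 749337095176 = 0.00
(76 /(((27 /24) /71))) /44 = 10792 /99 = 109.01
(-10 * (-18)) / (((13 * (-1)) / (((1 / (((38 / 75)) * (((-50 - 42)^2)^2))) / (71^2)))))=-3375 / 44600010855296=-0.00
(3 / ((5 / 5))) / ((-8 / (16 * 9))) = -54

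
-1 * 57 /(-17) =57 /17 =3.35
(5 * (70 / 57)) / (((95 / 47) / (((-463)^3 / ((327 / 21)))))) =-2285793066410 / 118047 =-19363415.13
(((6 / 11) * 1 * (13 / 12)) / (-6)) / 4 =-13 / 528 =-0.02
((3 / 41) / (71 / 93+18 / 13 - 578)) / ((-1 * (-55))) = -3627 / 1569942275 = -0.00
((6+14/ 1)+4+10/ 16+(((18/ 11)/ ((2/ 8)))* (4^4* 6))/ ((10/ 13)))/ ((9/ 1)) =5761619/ 3960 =1454.95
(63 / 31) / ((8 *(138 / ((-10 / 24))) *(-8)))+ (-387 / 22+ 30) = 49830529 / 4015616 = 12.41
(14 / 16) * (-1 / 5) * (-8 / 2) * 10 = 7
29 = 29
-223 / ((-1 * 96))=2.32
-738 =-738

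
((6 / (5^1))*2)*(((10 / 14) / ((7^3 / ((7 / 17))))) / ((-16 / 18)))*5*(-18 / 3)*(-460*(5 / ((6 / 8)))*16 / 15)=-1324800 / 5831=-227.20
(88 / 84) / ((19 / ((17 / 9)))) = 374 / 3591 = 0.10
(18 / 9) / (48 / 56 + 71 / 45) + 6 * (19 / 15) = 32296 / 3835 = 8.42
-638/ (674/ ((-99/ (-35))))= -31581/ 11795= -2.68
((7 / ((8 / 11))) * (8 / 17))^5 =2706784157 / 1419857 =1906.38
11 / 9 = 1.22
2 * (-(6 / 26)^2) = -18 / 169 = -0.11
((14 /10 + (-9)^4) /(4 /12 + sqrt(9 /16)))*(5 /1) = 30288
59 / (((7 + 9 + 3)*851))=59 / 16169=0.00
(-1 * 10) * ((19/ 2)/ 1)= -95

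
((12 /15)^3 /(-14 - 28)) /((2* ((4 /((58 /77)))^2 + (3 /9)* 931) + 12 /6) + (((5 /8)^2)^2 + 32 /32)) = -110231552 /6150832053625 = -0.00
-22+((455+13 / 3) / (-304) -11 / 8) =-2837 / 114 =-24.89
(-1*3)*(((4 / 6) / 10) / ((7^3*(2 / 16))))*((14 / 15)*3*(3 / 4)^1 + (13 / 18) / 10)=-782 / 77175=-0.01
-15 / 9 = -5 / 3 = -1.67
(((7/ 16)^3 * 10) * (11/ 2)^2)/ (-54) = -207515/ 442368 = -0.47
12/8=3/2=1.50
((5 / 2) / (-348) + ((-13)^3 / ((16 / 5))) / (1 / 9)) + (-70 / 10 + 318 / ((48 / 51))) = -8140687 / 1392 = -5848.19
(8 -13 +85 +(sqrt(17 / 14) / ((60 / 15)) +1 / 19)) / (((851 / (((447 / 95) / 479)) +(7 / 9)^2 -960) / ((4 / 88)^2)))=12069 * sqrt(238) / 28025249944384 +18356949 / 9508566945416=0.00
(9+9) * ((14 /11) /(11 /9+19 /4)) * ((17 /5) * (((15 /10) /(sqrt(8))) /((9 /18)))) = 115668 * sqrt(2) /11825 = 13.83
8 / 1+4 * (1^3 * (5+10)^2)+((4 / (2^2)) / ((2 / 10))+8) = 921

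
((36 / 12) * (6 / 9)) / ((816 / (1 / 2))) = 0.00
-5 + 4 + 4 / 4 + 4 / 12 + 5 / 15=2 / 3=0.67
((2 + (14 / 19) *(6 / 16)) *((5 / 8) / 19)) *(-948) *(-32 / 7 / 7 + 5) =-43666065 / 141512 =-308.57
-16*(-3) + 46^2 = 2164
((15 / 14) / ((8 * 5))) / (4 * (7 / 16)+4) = 3 / 644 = 0.00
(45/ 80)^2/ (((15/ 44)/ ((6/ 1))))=891/ 160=5.57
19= 19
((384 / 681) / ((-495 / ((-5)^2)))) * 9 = -640 / 2497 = -0.26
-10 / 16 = -5 / 8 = -0.62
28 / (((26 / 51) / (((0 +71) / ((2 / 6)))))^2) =4887771.50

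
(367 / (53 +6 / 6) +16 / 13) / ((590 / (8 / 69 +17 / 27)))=22687 / 2236572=0.01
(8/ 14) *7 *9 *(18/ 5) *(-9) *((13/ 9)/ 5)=-8424/ 25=-336.96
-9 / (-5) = 9 / 5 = 1.80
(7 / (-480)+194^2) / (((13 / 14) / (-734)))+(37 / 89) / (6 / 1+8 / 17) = -29749798.87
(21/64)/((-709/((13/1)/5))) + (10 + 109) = 26998447/226880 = 119.00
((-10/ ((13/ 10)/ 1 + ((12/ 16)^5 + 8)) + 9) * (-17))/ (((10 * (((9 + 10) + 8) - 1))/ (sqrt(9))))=-6600743/ 4232020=-1.56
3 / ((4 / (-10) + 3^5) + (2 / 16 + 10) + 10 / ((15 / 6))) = 40 / 3423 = 0.01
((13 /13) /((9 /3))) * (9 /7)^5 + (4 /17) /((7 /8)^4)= 449299 /285719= 1.57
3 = 3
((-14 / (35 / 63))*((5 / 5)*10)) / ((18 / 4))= -56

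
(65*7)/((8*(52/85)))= 2975/32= 92.97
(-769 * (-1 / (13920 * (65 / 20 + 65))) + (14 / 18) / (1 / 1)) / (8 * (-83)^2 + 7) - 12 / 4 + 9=5512145057 / 918688680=6.00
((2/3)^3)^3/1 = 0.03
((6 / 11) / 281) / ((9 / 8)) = 16 / 9273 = 0.00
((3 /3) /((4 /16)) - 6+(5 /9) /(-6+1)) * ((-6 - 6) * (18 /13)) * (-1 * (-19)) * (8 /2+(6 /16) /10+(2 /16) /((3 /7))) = 375079 /130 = 2885.22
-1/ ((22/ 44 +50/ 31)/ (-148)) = 9176/ 131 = 70.05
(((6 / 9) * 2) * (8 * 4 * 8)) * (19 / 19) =1024 / 3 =341.33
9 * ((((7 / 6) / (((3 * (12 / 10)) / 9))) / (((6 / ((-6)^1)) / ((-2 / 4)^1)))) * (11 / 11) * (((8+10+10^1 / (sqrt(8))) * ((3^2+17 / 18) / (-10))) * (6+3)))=-33831 / 16 - 18795 * sqrt(2) / 64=-2529.75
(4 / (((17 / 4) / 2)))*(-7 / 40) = -28 / 85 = -0.33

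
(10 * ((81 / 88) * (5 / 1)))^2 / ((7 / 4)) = 4100625 / 3388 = 1210.34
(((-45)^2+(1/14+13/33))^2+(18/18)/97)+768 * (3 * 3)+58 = 85082952684229/20704068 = 4109479.97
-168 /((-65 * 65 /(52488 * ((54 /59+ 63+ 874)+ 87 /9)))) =492989970816 /249275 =1977695.20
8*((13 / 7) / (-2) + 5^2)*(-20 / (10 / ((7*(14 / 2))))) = -18872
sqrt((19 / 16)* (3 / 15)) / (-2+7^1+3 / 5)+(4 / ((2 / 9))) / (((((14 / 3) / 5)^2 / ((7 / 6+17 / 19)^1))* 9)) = sqrt(95) / 112+17625 / 3724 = 4.82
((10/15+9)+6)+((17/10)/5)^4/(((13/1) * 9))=11456333521/731250000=15.67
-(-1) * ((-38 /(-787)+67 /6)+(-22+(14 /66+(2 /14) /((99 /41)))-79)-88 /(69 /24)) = -3013630597 /25087986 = -120.12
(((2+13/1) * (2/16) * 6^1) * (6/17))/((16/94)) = 6345/272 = 23.33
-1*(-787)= 787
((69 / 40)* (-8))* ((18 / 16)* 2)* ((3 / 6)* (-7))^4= -1491021 / 320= -4659.44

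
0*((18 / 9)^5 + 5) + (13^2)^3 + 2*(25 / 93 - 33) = 448887149 / 93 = 4826743.54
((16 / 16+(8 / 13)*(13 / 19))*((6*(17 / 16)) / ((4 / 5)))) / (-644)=-6885 / 391552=-0.02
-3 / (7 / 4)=-12 / 7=-1.71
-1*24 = -24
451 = 451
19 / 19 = 1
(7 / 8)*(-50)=-175 / 4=-43.75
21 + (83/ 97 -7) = 1441/ 97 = 14.86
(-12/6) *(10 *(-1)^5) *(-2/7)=-40/7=-5.71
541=541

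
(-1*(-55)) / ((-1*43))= -55 / 43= -1.28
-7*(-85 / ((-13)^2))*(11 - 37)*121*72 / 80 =-9968.54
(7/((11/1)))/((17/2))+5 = 949/187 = 5.07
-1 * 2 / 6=-1 / 3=-0.33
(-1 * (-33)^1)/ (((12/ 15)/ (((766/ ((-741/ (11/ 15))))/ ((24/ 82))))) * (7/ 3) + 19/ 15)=85502835/ 1414607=60.44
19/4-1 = 15/4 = 3.75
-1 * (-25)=25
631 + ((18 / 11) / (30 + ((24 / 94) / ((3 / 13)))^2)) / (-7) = 1675599988 / 2655499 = 630.99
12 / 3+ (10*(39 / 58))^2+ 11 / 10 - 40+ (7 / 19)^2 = 31725591 / 3036010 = 10.45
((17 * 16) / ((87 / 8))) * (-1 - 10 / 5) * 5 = -10880 / 29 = -375.17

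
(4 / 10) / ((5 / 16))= 32 / 25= 1.28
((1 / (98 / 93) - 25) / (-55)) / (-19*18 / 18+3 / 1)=-2357 / 86240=-0.03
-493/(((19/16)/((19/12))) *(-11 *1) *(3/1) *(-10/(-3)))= 986/165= 5.98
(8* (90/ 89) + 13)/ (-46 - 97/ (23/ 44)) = -43171/ 474014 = -0.09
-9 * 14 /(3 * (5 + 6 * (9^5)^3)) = -42 /1235346792567899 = -0.00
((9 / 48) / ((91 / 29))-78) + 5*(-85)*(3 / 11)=-3104691 / 16016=-193.85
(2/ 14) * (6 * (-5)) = -30/ 7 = -4.29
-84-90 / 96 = -84.94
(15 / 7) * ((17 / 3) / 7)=85 / 49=1.73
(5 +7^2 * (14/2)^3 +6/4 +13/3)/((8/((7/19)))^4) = 242277707/3202768896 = 0.08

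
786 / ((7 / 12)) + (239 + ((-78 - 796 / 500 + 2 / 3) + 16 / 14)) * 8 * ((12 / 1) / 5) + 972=23689772 / 4375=5414.81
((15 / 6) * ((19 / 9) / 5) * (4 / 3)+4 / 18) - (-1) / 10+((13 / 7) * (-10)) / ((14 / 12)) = -187717 / 13230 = -14.19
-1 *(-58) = 58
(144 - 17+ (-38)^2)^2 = 2468041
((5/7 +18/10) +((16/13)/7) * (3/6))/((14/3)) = 1776/3185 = 0.56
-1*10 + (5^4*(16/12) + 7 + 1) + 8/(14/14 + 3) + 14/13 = 32542/39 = 834.41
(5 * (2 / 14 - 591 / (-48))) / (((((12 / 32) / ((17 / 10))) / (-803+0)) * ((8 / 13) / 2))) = -82520295 / 112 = -736788.35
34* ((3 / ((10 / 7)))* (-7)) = -2499 / 5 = -499.80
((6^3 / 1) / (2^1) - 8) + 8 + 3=111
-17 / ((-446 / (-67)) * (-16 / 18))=2.87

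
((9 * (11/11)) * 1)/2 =9/2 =4.50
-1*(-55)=55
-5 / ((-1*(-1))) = -5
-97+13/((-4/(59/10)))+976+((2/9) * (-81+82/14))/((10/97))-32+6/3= 1682983/2520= 667.85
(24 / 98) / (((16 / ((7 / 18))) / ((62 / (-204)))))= -31 / 17136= -0.00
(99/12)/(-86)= -33/344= -0.10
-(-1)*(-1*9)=-9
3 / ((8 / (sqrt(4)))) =3 / 4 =0.75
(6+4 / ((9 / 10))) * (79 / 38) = 21.71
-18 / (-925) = 18 / 925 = 0.02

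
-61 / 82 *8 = -244 / 41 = -5.95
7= 7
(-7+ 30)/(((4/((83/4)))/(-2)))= -1909/8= -238.62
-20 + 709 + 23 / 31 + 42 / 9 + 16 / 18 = 193988 / 279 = 695.30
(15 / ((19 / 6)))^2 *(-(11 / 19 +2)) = -396900 / 6859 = -57.87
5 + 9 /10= 59 /10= 5.90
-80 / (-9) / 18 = 40 / 81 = 0.49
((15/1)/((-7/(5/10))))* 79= -1185/14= -84.64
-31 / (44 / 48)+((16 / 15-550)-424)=-166114 / 165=-1006.75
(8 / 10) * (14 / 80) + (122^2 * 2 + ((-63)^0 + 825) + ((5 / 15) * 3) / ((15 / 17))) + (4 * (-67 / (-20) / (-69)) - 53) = 35123391 / 1150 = 30542.08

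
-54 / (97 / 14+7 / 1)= -252 / 65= -3.88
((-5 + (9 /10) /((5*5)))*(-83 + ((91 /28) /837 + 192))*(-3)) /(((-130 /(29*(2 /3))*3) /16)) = -5253602242 /4080375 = -1287.53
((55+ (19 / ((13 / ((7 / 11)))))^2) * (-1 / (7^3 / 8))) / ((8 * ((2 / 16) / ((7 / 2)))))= -4.56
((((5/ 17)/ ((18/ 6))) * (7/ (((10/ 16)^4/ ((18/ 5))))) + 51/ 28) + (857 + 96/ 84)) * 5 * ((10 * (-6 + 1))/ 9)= -260656271/ 10710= -24337.65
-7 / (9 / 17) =-119 / 9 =-13.22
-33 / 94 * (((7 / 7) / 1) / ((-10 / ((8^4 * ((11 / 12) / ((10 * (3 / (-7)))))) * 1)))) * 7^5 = -1822147712 / 3525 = -516921.34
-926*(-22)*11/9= 24899.11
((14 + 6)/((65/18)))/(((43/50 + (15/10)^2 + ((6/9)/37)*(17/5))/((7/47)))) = 5594400/21507811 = 0.26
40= 40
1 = 1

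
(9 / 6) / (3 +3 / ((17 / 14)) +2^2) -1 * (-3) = 1017 / 322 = 3.16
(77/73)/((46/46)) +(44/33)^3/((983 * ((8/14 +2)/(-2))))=18360209/17437437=1.05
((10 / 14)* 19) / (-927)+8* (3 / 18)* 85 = 735325 / 6489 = 113.32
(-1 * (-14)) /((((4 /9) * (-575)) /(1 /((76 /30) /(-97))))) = 18333 /8740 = 2.10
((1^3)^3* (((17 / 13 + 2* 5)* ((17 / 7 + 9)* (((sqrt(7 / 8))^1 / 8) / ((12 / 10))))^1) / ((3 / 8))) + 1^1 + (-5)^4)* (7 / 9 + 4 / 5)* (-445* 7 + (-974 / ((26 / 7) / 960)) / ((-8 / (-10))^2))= -45814892354 / 117-25615355150* sqrt(14) / 4563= -412584853.08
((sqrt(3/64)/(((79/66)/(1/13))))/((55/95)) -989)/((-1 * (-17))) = -989/17+57 * sqrt(3)/69836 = -58.18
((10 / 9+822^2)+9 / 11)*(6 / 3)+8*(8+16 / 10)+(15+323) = 669134396 / 495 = 1351786.66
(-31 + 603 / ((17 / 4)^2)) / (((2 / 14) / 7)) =33761 / 289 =116.82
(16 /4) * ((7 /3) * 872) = 24416 /3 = 8138.67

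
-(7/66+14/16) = -259/264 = -0.98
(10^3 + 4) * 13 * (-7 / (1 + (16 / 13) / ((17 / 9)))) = -20191444 / 365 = -55319.02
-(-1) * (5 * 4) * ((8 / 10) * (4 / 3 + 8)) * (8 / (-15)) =-3584 / 45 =-79.64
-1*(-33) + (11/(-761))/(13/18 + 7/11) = 6753219/204709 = 32.99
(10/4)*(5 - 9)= -10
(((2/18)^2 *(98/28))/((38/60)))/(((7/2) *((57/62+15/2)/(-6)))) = -620/44631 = -0.01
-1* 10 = -10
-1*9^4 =-6561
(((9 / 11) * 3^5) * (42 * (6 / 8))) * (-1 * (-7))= 43839.41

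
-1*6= -6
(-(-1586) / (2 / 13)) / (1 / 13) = 134017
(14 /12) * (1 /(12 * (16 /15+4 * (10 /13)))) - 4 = -77113 /19392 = -3.98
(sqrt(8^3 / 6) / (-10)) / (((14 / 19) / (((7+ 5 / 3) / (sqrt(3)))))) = -1976 / 315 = -6.27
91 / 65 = 7 / 5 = 1.40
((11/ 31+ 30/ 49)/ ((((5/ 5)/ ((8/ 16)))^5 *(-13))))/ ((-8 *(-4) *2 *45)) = -113/ 139991040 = -0.00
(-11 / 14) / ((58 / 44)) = -121 / 203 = -0.60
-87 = -87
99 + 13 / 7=706 / 7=100.86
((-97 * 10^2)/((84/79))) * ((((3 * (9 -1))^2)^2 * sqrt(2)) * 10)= -211866624000 * sqrt(2)/7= -42803521867.86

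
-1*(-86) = 86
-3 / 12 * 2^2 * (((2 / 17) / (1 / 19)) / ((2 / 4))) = -76 / 17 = -4.47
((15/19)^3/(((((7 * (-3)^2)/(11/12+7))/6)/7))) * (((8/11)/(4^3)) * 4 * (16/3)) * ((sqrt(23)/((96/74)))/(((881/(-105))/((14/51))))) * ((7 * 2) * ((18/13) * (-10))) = 2379562500 * sqrt(23)/773157671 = 14.76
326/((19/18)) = 308.84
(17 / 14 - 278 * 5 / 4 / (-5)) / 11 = 45 / 7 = 6.43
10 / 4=5 / 2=2.50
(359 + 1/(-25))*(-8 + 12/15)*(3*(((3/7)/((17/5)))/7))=-415368/2975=-139.62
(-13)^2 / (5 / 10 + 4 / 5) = 130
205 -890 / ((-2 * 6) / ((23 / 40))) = 11887 / 48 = 247.65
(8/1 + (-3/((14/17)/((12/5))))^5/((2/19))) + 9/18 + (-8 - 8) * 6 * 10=-51075359811869/105043750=-486229.40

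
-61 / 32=-1.91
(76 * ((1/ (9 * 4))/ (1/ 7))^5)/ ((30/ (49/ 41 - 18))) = -220020437/ 18593349120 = -0.01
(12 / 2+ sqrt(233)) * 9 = 54+ 9 * sqrt(233) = 191.38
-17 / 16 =-1.06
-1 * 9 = -9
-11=-11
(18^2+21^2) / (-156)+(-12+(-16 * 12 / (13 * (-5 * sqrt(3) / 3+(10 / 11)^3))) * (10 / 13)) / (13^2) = -937433090067 / 188680934884+680279424 * sqrt(3) / 47170233721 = -4.94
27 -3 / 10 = 26.70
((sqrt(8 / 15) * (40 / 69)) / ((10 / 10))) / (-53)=-16 * sqrt(30) / 10971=-0.01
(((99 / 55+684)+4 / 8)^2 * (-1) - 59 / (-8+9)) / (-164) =2872.36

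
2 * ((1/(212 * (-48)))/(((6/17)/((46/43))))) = -0.00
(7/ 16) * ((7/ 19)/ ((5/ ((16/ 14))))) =7/ 190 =0.04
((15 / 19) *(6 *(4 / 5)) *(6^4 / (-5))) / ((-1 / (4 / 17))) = 373248 / 1615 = 231.11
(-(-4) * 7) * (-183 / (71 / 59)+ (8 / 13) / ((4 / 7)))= -3902276 / 923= -4227.82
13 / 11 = 1.18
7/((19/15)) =105/19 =5.53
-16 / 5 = -3.20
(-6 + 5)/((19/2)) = -2/19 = -0.11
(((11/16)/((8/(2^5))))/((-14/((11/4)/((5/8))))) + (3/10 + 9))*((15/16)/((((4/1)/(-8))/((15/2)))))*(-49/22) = 372015/1408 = 264.22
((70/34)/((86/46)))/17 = 805/12427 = 0.06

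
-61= -61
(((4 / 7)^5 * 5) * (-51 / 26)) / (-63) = 0.01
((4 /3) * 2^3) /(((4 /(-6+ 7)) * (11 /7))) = 56 /33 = 1.70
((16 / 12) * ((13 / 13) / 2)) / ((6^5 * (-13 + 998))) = 1 / 11489040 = 0.00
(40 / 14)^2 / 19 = 400 / 931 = 0.43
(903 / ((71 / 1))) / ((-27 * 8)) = -0.06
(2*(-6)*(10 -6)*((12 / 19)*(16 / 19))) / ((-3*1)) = 3072 / 361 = 8.51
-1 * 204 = -204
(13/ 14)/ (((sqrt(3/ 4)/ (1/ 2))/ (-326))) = -2119 * sqrt(3)/ 21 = -174.77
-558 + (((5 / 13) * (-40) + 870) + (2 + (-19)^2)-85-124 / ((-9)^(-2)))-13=-123271 / 13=-9482.38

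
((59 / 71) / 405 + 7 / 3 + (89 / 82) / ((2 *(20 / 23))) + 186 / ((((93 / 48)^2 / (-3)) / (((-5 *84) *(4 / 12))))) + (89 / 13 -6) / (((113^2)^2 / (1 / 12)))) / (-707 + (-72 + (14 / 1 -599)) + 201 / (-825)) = -1418859167172429973781065 / 93001650818600325677616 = -15.26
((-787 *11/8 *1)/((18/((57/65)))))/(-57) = 8657/9360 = 0.92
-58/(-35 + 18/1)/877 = 58/14909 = 0.00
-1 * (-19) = 19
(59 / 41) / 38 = 59 / 1558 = 0.04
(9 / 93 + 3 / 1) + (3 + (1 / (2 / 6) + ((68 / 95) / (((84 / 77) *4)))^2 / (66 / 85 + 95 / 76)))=9.11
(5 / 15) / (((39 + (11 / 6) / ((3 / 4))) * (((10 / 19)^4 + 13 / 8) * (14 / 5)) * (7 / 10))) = 26064200 / 10808853307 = 0.00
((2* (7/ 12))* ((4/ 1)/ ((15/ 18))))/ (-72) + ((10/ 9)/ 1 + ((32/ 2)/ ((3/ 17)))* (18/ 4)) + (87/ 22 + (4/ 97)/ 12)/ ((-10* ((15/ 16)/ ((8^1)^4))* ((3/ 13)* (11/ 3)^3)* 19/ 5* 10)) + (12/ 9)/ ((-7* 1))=3823405298469/ 9444177050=404.84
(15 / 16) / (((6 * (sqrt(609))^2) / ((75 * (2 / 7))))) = 125 / 22736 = 0.01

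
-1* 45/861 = -15/287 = -0.05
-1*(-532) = 532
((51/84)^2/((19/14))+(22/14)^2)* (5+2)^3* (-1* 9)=-1286145/152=-8461.48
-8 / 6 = -1.33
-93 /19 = -4.89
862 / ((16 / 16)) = 862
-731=-731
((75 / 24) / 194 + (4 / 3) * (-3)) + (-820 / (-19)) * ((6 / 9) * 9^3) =618385563 / 29488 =20970.75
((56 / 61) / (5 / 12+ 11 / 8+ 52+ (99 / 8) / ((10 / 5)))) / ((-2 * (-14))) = 96 / 175619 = 0.00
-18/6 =-3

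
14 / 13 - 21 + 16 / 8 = -233 / 13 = -17.92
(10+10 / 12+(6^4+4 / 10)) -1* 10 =38917 / 30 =1297.23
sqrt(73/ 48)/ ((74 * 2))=sqrt(219)/ 1776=0.01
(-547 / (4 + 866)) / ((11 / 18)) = -1641 / 1595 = -1.03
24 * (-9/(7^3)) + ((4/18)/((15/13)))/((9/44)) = 129952/416745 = 0.31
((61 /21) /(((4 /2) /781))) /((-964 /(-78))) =619333 /6748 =91.78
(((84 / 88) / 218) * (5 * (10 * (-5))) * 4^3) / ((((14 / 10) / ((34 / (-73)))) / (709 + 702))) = 2878440000 / 87527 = 32886.31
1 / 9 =0.11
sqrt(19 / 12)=sqrt(57) / 6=1.26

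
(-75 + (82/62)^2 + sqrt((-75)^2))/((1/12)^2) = 242064/961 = 251.89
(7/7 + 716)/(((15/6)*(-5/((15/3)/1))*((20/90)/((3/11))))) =-19359/55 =-351.98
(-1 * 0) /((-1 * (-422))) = 0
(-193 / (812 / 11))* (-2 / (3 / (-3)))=-2123 / 406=-5.23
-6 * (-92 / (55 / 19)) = 10488 / 55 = 190.69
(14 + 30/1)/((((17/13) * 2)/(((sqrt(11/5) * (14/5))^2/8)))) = 77077/2125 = 36.27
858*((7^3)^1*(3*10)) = 8828820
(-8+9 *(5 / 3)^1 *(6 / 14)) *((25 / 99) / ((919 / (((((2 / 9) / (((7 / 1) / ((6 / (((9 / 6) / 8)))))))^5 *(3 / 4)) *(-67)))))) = 449629388800 / 19153032843357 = 0.02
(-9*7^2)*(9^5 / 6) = -8680203 / 2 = -4340101.50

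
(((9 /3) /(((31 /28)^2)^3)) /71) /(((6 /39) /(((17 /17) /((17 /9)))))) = 84571748352 /1071216942967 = 0.08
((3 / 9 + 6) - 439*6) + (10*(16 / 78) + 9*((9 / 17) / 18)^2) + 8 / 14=-276143305 / 105196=-2625.04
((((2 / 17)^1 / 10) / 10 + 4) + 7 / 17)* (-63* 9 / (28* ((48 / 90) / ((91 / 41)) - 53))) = 7540533 / 4451960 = 1.69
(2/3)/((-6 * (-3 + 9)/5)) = -5/54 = -0.09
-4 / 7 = -0.57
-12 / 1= -12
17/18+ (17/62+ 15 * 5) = 21265/279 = 76.22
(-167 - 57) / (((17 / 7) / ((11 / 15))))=-17248 / 255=-67.64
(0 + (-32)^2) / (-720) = -64 / 45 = -1.42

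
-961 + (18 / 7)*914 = 9725 / 7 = 1389.29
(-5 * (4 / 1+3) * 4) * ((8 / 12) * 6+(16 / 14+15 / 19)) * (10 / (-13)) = 157800 / 247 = 638.87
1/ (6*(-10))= -1/ 60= -0.02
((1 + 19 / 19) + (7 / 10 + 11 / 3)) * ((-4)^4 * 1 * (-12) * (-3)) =58675.20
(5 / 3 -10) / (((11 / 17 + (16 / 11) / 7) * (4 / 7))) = -17.06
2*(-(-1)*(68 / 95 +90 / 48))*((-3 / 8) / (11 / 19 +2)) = -5907 / 7840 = -0.75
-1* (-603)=603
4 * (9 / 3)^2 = 36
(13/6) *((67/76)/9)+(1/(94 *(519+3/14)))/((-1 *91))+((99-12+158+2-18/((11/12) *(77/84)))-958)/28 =-133521259264529/5146184907864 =-25.95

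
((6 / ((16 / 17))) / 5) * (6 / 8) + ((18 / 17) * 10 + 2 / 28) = 221167 / 19040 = 11.62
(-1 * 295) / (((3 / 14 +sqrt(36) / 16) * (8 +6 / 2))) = -16520 / 363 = -45.51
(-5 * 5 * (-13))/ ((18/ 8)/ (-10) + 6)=13000/ 231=56.28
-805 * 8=-6440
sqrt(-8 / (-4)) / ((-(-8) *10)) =sqrt(2) / 80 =0.02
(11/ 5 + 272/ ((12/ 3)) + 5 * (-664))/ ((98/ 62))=-503719/ 245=-2056.00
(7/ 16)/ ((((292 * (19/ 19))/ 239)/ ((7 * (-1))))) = -2.51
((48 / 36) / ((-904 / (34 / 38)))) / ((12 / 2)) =-17 / 77292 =-0.00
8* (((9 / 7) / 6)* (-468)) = -5616 / 7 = -802.29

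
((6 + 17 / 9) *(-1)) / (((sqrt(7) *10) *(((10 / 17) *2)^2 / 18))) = -20519 *sqrt(7) / 14000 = -3.88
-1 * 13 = -13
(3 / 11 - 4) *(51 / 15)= -697 / 55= -12.67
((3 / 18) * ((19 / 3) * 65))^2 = 1525225 / 324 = 4707.48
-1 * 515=-515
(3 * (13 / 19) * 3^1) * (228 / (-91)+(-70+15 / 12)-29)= -328437 / 532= -617.36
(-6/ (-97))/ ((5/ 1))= 0.01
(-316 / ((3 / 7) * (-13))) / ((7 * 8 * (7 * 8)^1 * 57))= 79 / 248976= 0.00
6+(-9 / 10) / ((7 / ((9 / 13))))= 5379 / 910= 5.91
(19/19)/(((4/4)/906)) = 906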